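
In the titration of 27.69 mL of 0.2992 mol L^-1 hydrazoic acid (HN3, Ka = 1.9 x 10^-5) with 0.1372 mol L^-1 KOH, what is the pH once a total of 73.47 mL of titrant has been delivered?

n(acid) = 0.2992 x 0.02769 = 0.008285 mol; n(KOH) added = 0.1372 x 0.07347 = 0.01008 mol.
Base is in excess by 0.01008 - 0.008285 = 0.001795 mol in a total volume of 0.1012 L.
[OH^-] = 0.001795/0.1012 = 0.01775 M, so pOH = 1.75 and pH = 14.00 - 1.75 = 12.25.

12.25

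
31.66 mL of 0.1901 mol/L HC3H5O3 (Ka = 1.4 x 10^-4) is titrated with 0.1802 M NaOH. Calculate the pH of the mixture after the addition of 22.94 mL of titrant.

4.19

Initial n(HC3H5O3) = 0.1901 x 0.03166 = 0.006019 mol.
n(NaOH) added = 0.1802 x 0.02294 = 0.004134 mol, converting that many moles of HC3H5O3 to C3H5O3-.
Remaining n(HC3H5O3) = 0.001885 mol; n(C3H5O3-) = 0.004134 mol.
By Henderson-Hasselbalch, pH = pKa + log([A^-]/[HA]) = 3.85 + log(0.004134/0.001885) = 3.85 + (+0.34) = 4.19.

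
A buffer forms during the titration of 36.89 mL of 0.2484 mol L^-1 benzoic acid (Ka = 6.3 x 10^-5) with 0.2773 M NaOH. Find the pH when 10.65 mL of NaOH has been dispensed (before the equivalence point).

Initial n(C6H5COOH) = 0.2484 x 0.03689 = 0.009163 mol.
n(NaOH) added = 0.2773 x 0.01065 = 0.002953 mol, converting that many moles of C6H5COOH to C6H5COO-.
Remaining n(C6H5COOH) = 0.006210 mol; n(C6H5COO-) = 0.002953 mol.
By Henderson-Hasselbalch, pH = pKa + log([A^-]/[HA]) = 4.20 + log(0.002953/0.006210) = 4.20 + (-0.32) = 3.88.

3.88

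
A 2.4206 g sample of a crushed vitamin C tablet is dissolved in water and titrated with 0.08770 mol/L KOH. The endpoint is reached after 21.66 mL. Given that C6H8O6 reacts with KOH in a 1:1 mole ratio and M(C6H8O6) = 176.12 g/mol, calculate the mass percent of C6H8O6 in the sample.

13.8%

n(KOH) = 0.08770 x 0.02166 = 0.001900 mol.
n(C6H8O6) = 0.001900 / 1 = 0.001900 mol.
mass of C6H8O6 = 0.001900 x 176.12 = 0.3346 g.
% purity = 0.3346 / 2.4206 x 100 = 13.8%.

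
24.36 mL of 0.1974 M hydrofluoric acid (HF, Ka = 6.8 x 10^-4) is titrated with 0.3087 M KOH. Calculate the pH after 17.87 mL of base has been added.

12.22

n(acid) = 0.1974 x 0.02436 = 0.004809 mol; n(KOH) added = 0.3087 x 0.01787 = 0.005516 mol.
Base is in excess by 0.005516 - 0.004809 = 0.0007078 mol in a total volume of 0.04223 L.
[OH^-] = 0.0007078/0.04223 = 0.01676 M, so pOH = 1.78 and pH = 14.00 - 1.78 = 12.22.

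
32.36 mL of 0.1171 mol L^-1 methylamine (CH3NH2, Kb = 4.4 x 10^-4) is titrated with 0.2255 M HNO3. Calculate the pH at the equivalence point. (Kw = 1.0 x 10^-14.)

5.88

n(CH3NH2) = 0.1171 x 0.03236 = 0.003789 mol; V(HNO3) at equivalence = 0.003789/0.2255 = 0.01680 L.
At equivalence the base is fully converted to CH3NH3+; total volume = 0.04916 L, so [CH3NH3+] = 0.003789/0.04916 = 0.07708 M.
Ka(CH3NH3+) = Kw/Kb = 1.0e-14 / 4.4 x 10^-4 = 2.27e-11.
[H^+] = sqrt(Ka x [CH3NH3+]) = sqrt(2.27e-11 x 0.07708) = 1.32e-6 M.
pH = -log(1.32e-6) = 5.88.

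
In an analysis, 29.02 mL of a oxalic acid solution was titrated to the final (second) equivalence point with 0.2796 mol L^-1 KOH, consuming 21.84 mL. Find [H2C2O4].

n(KOH) = 0.2796 x 0.02184 = 0.006106 mol.
At the final (second) equivalence point, 2 mol OH^- react per mol H2C2O4, so n(H2C2O4) = 0.006106 / 2 = 0.003053 mol.
[H2C2O4] = 0.003053 / 0.02902 L = 0.105 M.

0.105 M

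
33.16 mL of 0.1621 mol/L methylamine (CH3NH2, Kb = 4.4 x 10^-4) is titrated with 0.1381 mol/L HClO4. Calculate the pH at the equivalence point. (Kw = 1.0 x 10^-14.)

n(CH3NH2) = 0.1621 x 0.03316 = 0.005375 mol; V(HClO4) at equivalence = 0.005375/0.1381 = 0.03892 L.
At equivalence the base is fully converted to CH3NH3+; total volume = 0.07208 L, so [CH3NH3+] = 0.005375/0.07208 = 0.07457 M.
Ka(CH3NH3+) = Kw/Kb = 1.0e-14 / 4.4 x 10^-4 = 2.27e-11.
[H^+] = sqrt(Ka x [CH3NH3+]) = sqrt(2.27e-11 x 0.07457) = 1.30e-6 M.
pH = -log(1.30e-6) = 5.89.

5.89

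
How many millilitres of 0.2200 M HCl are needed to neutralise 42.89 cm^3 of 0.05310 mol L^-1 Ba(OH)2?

n(Ba(OH)2) = 0.05310 mol/L x 0.04289 L = 0.002277 mol.
The neutralisation is 1 Ba(OH)2 : 2 HCl, so n(HCl) = 0.002277 x 2/1 = 0.004555 mol.
V(HCl) = 0.004555 / 0.2200 = 0.02070 L = 20.7 mL.

20.7 mL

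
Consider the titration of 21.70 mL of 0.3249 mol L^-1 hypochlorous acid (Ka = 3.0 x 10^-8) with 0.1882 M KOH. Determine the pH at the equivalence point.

n(HClO) = 0.3249 x 0.02170 = 0.007050 mol; V(KOH) at equivalence = 0.007050/0.1882 = 0.03746 L.
At equivalence all the acid is converted to ClO-; total volume = 0.02170 + 0.03746 = 0.05916 L, so [ClO-] = 0.007050/0.05916 = 0.1192 M.
Kb = Kw/Ka = 1.0e-14 / 3.0 x 10^-8 = 3.33e-7.
[OH^-] = sqrt(Kb x [ClO-]) = sqrt(3.33e-7 x 0.1192) = 0.000199 M.
pOH = 3.70, so pH = 14.00 - 3.70 = 10.30.

10.30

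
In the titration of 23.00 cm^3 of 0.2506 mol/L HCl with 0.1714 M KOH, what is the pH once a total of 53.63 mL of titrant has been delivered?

12.65

n(acid) = 0.2506 x 0.02300 = 0.005764 mol; n(KOH) added = 0.1714 x 0.05363 = 0.009192 mol.
Base is in excess by 0.009192 - 0.005764 = 0.003428 mol in a total volume of 0.07663 L.
[OH^-] = 0.003428/0.07663 = 0.04474 M, so pOH = 1.35 and pH = 14.00 - 1.35 = 12.65.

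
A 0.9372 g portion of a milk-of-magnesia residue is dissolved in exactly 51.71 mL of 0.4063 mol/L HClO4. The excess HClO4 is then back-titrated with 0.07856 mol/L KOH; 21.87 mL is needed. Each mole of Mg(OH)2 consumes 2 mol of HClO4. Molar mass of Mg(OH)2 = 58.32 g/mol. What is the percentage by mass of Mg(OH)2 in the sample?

60.0%

Total n(HClO4) added = 0.4063 x 0.05171 = 0.02101 mol.
n(KOH) used = 0.07856 x 0.02187 = 0.001718 mol, which equals the excess n(HClO4).
So n(HClO4) consumed by the sample = 0.02101 - 0.001718 = 0.01929 mol.
n(Mg(OH)2) = 0.01929 / 2 = 0.009646 mol.
mass Mg(OH)2 = 0.009646 x 58.32 = 0.5625 g, so %Mg(OH)2 = 0.5625/0.9372 x 100 = 60.0%.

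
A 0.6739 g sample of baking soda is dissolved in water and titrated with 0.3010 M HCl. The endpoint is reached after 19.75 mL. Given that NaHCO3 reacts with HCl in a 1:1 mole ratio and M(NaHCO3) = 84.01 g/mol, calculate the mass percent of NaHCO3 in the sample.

n(HCl) = 0.3010 x 0.01975 = 0.005945 mol.
n(NaHCO3) = 0.005945 / 1 = 0.005945 mol.
mass of NaHCO3 = 0.005945 x 84.01 = 0.4994 g.
% purity = 0.4994 / 0.6739 x 100 = 74.1%.

74.1%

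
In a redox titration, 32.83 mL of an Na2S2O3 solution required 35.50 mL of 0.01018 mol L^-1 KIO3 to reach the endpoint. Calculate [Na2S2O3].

0.0660 M

n(KIO3) = 0.01018 x 0.03550 = 0.0003614 mol.
From the balanced equation, 1 mol KIO3 reacts with 6 mol Na2S2O3, so n(Na2S2O3) = 0.0003614 x 6/1 = 0.002168 mol.
[Na2S2O3] = 0.002168 / 0.03283 L = 0.0660 M.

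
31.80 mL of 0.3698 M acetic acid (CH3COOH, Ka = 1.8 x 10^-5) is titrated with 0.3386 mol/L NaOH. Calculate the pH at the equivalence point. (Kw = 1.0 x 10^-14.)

n(CH3COOH) = 0.3698 x 0.03180 = 0.01176 mol; V(NaOH) at equivalence = 0.01176/0.3386 = 0.03473 L.
At equivalence all the acid is converted to CH3COO-; total volume = 0.03180 + 0.03473 = 0.06653 L, so [CH3COO-] = 0.01176/0.06653 = 0.1768 M.
Kb = Kw/Ka = 1.0e-14 / 1.8 x 10^-5 = 5.56e-10.
[OH^-] = sqrt(Kb x [CH3COO-]) = sqrt(5.56e-10 x 0.1768) = 9.91e-6 M.
pOH = 5.00, so pH = 14.00 - 5.00 = 9.00.

9.00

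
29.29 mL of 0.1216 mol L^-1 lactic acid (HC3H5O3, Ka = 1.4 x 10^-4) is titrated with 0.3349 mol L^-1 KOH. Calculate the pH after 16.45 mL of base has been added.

12.63

n(acid) = 0.1216 x 0.02929 = 0.003562 mol; n(KOH) added = 0.3349 x 0.01645 = 0.005509 mol.
Base is in excess by 0.005509 - 0.003562 = 0.001947 mol in a total volume of 0.04574 L.
[OH^-] = 0.001947/0.04574 = 0.04258 M, so pOH = 1.37 and pH = 14.00 - 1.37 = 12.63.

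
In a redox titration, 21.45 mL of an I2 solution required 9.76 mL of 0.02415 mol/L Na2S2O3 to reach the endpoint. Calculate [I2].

n(Na2S2O3) = 0.02415 x 0.009760 = 0.0002357 mol.
From the balanced equation, 2 mol Na2S2O3 reacts with 1 mol I2, so n(I2) = 0.0002357 x 1/2 = 0.0001179 mol.
[I2] = 0.0001179 / 0.02145 L = 0.00549 M.

0.00549 M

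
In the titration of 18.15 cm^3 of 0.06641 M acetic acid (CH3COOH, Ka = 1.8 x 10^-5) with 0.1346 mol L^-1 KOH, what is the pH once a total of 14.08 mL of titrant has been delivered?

12.33

n(acid) = 0.06641 x 0.01815 = 0.001205 mol; n(KOH) added = 0.1346 x 0.01408 = 0.001895 mol.
Base is in excess by 0.001895 - 0.001205 = 0.0006898 mol in a total volume of 0.03223 L.
[OH^-] = 0.0006898/0.03223 = 0.02140 M, so pOH = 1.67 and pH = 14.00 - 1.67 = 12.33.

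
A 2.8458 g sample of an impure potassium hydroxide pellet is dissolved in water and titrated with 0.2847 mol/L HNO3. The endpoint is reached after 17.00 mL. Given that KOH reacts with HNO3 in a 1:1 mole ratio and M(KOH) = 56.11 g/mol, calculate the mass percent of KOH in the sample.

9.54%

n(HNO3) = 0.2847 x 0.01700 = 0.004840 mol.
n(KOH) = 0.004840 / 1 = 0.004840 mol.
mass of KOH = 0.004840 x 56.11 = 0.2716 g.
% purity = 0.2716 / 2.8458 x 100 = 9.54%.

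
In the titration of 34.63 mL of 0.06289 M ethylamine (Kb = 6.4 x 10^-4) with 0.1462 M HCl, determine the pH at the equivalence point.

6.08

n(C2H5NH2) = 0.06289 x 0.03463 = 0.002178 mol; V(HCl) at equivalence = 0.002178/0.1462 = 0.01490 L.
At equivalence the base is fully converted to C2H5NH3+; total volume = 0.04953 L, so [C2H5NH3+] = 0.002178/0.04953 = 0.04397 M.
Ka(C2H5NH3+) = Kw/Kb = 1.0e-14 / 6.4 x 10^-4 = 1.56e-11.
[H^+] = sqrt(Ka x [C2H5NH3+]) = sqrt(1.56e-11 x 0.04397) = 8.29e-7 M.
pH = -log(8.29e-7) = 6.08.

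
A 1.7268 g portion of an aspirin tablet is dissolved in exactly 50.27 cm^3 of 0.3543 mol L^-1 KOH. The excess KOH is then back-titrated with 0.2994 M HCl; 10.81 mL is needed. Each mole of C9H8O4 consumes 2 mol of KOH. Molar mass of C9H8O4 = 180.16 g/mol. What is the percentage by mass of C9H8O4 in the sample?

76.0%

Total n(KOH) added = 0.3543 x 0.05027 = 0.01781 mol.
n(HCl) used = 0.2994 x 0.01081 = 0.003237 mol, which equals the excess n(KOH).
So n(KOH) consumed by the sample = 0.01781 - 0.003237 = 0.01457 mol.
n(C9H8O4) = 0.01457 / 2 = 0.007287 mol.
mass C9H8O4 = 0.007287 x 180.16 = 1.313 g, so %C9H8O4 = 1.313/1.7268 x 100 = 76.0%.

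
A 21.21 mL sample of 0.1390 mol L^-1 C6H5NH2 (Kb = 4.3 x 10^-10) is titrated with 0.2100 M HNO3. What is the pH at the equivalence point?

2.86

n(C6H5NH2) = 0.1390 x 0.02121 = 0.002948 mol; V(HNO3) at equivalence = 0.002948/0.2100 = 0.01404 L.
At equivalence the base is fully converted to C6H5NH3+; total volume = 0.03525 L, so [C6H5NH3+] = 0.002948/0.03525 = 0.08364 M.
Ka(C6H5NH3+) = Kw/Kb = 1.0e-14 / 4.3 x 10^-10 = 2.33e-5.
[H^+] = sqrt(Ka x [C6H5NH3+]) = sqrt(2.33e-5 x 0.08364) = 0.00139 M.
pH = -log(0.00139) = 2.86.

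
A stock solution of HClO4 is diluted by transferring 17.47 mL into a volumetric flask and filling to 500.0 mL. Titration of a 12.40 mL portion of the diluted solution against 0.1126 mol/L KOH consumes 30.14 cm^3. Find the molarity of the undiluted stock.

7.83 M

n(KOH) = 0.1126 x 0.03014 = 0.003394 mol.
n(HClO4) in the aliquot = 0.003394 mol.
[diluted HClO4] = 0.003394 / 0.01240 = 0.2737 M.
Dilution factor = 500.0/17.47 = 28.62, so [stock] = 0.2737 x 28.62 = 7.83 M.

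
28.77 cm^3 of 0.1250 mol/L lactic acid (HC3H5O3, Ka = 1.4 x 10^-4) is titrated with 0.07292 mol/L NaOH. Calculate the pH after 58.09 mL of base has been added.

11.87

n(acid) = 0.1250 x 0.02877 = 0.003596 mol; n(NaOH) added = 0.07292 x 0.05809 = 0.004236 mol.
Base is in excess by 0.004236 - 0.003596 = 0.0006397 mol in a total volume of 0.08686 L.
[OH^-] = 0.0006397/0.08686 = 0.007364 M, so pOH = 2.13 and pH = 14.00 - 2.13 = 11.87.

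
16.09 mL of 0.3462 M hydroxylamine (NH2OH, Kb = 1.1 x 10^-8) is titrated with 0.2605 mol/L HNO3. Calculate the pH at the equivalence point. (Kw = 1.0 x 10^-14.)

n(NH2OH) = 0.3462 x 0.01609 = 0.005570 mol; V(HNO3) at equivalence = 0.005570/0.2605 = 0.02138 L.
At equivalence the base is fully converted to NH3OH+; total volume = 0.03747 L, so [NH3OH+] = 0.005570/0.03747 = 0.1486 M.
Ka(NH3OH+) = Kw/Kb = 1.0e-14 / 1.1 x 10^-8 = 9.09e-7.
[H^+] = sqrt(Ka x [NH3OH+]) = sqrt(9.09e-7 x 0.1486) = 0.000368 M.
pH = -log(0.000368) = 3.43.

3.43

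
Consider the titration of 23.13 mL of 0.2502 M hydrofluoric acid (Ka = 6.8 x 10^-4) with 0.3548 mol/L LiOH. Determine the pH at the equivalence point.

8.17

n(HF) = 0.2502 x 0.02313 = 0.005787 mol; V(LiOH) at equivalence = 0.005787/0.3548 = 0.01631 L.
At equivalence all the acid is converted to F-; total volume = 0.02313 + 0.01631 = 0.03944 L, so [F-] = 0.005787/0.03944 = 0.1467 M.
Kb = Kw/Ka = 1.0e-14 / 6.8 x 10^-4 = 1.47e-11.
[OH^-] = sqrt(Kb x [F-]) = sqrt(1.47e-11 x 0.1467) = 1.47e-6 M.
pOH = 5.83, so pH = 14.00 - 5.83 = 8.17.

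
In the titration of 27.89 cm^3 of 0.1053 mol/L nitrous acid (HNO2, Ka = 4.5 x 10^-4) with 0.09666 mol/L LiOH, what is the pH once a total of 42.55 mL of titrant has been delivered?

12.22

n(acid) = 0.1053 x 0.02789 = 0.002937 mol; n(LiOH) added = 0.09666 x 0.04255 = 0.004113 mol.
Base is in excess by 0.004113 - 0.002937 = 0.001176 mol in a total volume of 0.07044 L.
[OH^-] = 0.001176/0.07044 = 0.01670 M, so pOH = 1.78 and pH = 14.00 - 1.78 = 12.22.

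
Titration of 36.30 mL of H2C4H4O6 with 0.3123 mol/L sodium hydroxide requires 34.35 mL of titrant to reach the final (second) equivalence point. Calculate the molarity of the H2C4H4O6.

n(NaOH) = 0.3123 x 0.03435 = 0.01073 mol.
At the final (second) equivalence point, 2 mol OH^- react per mol H2C4H4O6, so n(H2C4H4O6) = 0.01073 / 2 = 0.005364 mol.
[H2C4H4O6] = 0.005364 / 0.03630 L = 0.148 M.

0.148 M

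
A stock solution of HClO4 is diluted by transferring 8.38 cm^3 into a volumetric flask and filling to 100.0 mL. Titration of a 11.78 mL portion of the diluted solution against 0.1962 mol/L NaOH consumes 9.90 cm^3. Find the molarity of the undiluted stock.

n(NaOH) = 0.1962 x 0.009900 = 0.001942 mol.
n(HClO4) in the aliquot = 0.001942 mol.
[diluted HClO4] = 0.001942 / 0.01178 = 0.1649 M.
Dilution factor = 100.0/8.380 = 11.93, so [stock] = 0.1649 x 11.93 = 1.97 M.

1.97 M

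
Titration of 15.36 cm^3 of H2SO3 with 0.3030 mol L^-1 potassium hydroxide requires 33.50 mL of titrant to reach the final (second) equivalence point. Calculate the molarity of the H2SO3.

0.330 M

n(KOH) = 0.3030 x 0.03350 = 0.01015 mol.
At the final (second) equivalence point, 2 mol OH^- react per mol H2SO3, so n(H2SO3) = 0.01015 / 2 = 0.005075 mol.
[H2SO3] = 0.005075 / 0.01536 L = 0.330 M.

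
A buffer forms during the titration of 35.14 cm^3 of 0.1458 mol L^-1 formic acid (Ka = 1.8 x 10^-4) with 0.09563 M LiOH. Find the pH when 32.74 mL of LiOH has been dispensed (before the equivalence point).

Initial n(HCOOH) = 0.1458 x 0.03514 = 0.005123 mol.
n(LiOH) added = 0.09563 x 0.03274 = 0.003131 mol, converting that many moles of HCOOH to HCOO-.
Remaining n(HCOOH) = 0.001992 mol; n(HCOO-) = 0.003131 mol.
By Henderson-Hasselbalch, pH = pKa + log([A^-]/[HA]) = 3.74 + log(0.003131/0.001992) = 3.74 + (+0.20) = 3.94.

3.94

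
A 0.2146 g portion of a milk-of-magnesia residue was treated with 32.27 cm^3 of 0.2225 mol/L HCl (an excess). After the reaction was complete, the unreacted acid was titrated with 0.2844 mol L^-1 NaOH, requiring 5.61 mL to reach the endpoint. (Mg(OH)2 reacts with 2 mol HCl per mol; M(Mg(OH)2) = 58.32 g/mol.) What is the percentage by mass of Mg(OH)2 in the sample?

Total n(HCl) added = 0.2225 x 0.03227 = 0.007180 mol.
n(NaOH) used = 0.2844 x 0.005610 = 0.001595 mol, which equals the excess n(HCl).
So n(HCl) consumed by the sample = 0.007180 - 0.001595 = 0.005585 mol.
n(Mg(OH)2) = 0.005585 / 2 = 0.002792 mol.
mass Mg(OH)2 = 0.002792 x 58.32 = 0.1628 g, so %Mg(OH)2 = 0.1628/0.2146 x 100 = 75.9%.

75.9%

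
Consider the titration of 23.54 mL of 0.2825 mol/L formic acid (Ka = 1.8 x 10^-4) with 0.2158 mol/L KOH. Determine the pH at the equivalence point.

n(HCOOH) = 0.2825 x 0.02354 = 0.006650 mol; V(KOH) at equivalence = 0.006650/0.2158 = 0.03082 L.
At equivalence all the acid is converted to HCOO-; total volume = 0.02354 + 0.03082 = 0.05436 L, so [HCOO-] = 0.006650/0.05436 = 0.1223 M.
Kb = Kw/Ka = 1.0e-14 / 1.8 x 10^-4 = 5.56e-11.
[OH^-] = sqrt(Kb x [HCOO-]) = sqrt(5.56e-11 x 0.1223) = 2.61e-6 M.
pOH = 5.58, so pH = 14.00 - 5.58 = 8.42.

8.42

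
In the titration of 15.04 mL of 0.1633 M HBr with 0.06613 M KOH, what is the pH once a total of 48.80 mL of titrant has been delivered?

n(acid) = 0.1633 x 0.01504 = 0.002456 mol; n(KOH) added = 0.06613 x 0.04880 = 0.003227 mol.
Base is in excess by 0.003227 - 0.002456 = 0.0007711 mol in a total volume of 0.06384 L.
[OH^-] = 0.0007711/0.06384 = 0.01208 M, so pOH = 1.92 and pH = 14.00 - 1.92 = 12.08.

12.08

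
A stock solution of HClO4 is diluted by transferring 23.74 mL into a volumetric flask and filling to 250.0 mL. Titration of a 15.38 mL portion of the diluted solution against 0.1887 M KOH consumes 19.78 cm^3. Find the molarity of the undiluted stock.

2.56 M

n(KOH) = 0.1887 x 0.01978 = 0.003732 mol.
n(HClO4) in the aliquot = 0.003732 mol.
[diluted HClO4] = 0.003732 / 0.01538 = 0.2427 M.
Dilution factor = 250.0/23.74 = 10.53, so [stock] = 0.2427 x 10.53 = 2.56 M.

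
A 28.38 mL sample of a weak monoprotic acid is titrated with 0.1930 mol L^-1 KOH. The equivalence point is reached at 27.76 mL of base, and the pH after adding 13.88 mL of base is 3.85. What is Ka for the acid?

1.4 x 10^-4

13.88 mL is half of the equivalence volume, so this is the half-equivalence point where [HA] = [A^-].
At half-equivalence pH = pKa, so pKa = 3.85.
Ka = 10^(-3.85) = 1.4 x 10^-4.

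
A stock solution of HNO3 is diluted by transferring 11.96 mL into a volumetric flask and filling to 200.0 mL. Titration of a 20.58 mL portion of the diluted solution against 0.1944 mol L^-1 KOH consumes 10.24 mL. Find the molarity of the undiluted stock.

n(KOH) = 0.1944 x 0.01024 = 0.001991 mol.
n(HNO3) in the aliquot = 0.001991 mol.
[diluted HNO3] = 0.001991 / 0.02058 = 0.09673 M.
Dilution factor = 200.0/11.96 = 16.72, so [stock] = 0.09673 x 16.72 = 1.62 M.

1.62 M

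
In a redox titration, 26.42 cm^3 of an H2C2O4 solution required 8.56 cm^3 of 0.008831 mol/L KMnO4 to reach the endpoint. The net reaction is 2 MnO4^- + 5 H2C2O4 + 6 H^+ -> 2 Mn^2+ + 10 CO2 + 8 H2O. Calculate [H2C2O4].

n(KMnO4) = 0.008831 x 0.008560 = 7.559e-5 mol.
From the balanced equation, 2 mol KMnO4 reacts with 5 mol H2C2O4, so n(H2C2O4) = 7.559e-5 x 5/2 = 0.0001890 mol.
[H2C2O4] = 0.0001890 / 0.02642 L = 0.00715 M.

0.00715 M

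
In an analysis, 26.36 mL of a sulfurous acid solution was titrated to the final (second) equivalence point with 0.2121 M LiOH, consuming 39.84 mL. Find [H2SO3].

n(LiOH) = 0.2121 x 0.03984 = 0.008450 mol.
At the final (second) equivalence point, 2 mol OH^- react per mol H2SO3, so n(H2SO3) = 0.008450 / 2 = 0.004225 mol.
[H2SO3] = 0.004225 / 0.02636 L = 0.160 M.

0.160 M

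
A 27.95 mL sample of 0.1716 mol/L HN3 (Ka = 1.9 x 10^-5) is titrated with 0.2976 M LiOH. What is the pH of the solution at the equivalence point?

8.88

n(HN3) = 0.1716 x 0.02795 = 0.004796 mol; V(LiOH) at equivalence = 0.004796/0.2976 = 0.01612 L.
At equivalence all the acid is converted to N3-; total volume = 0.02795 + 0.01612 = 0.04407 L, so [N3-] = 0.004796/0.04407 = 0.1088 M.
Kb = Kw/Ka = 1.0e-14 / 1.9 x 10^-5 = 5.26e-10.
[OH^-] = sqrt(Kb x [N3-]) = sqrt(5.26e-10 x 0.1088) = 7.57e-6 M.
pOH = 5.12, so pH = 14.00 - 5.12 = 8.88.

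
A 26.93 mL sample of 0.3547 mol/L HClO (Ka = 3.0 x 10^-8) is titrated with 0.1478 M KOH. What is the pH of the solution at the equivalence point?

n(HClO) = 0.3547 x 0.02693 = 0.009552 mol; V(KOH) at equivalence = 0.009552/0.1478 = 0.06463 L.
At equivalence all the acid is converted to ClO-; total volume = 0.02693 + 0.06463 = 0.09156 L, so [ClO-] = 0.009552/0.09156 = 0.1043 M.
Kb = Kw/Ka = 1.0e-14 / 3.0 x 10^-8 = 3.33e-7.
[OH^-] = sqrt(Kb x [ClO-]) = sqrt(3.33e-7 x 0.1043) = 0.000186 M.
pOH = 3.73, so pH = 14.00 - 3.73 = 10.27.

10.27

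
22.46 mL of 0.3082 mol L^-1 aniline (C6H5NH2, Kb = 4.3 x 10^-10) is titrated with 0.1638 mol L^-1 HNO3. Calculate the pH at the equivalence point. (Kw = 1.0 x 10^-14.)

n(C6H5NH2) = 0.3082 x 0.02246 = 0.006922 mol; V(HNO3) at equivalence = 0.006922/0.1638 = 0.04226 L.
At equivalence the base is fully converted to C6H5NH3+; total volume = 0.06472 L, so [C6H5NH3+] = 0.006922/0.06472 = 0.1070 M.
Ka(C6H5NH3+) = Kw/Kb = 1.0e-14 / 4.3 x 10^-10 = 2.33e-5.
[H^+] = sqrt(Ka x [C6H5NH3+]) = sqrt(2.33e-5 x 0.1070) = 0.00158 M.
pH = -log(0.00158) = 2.80.

2.80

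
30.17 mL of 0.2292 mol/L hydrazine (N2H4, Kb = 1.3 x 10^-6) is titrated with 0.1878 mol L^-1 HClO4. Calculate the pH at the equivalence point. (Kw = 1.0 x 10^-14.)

n(N2H4) = 0.2292 x 0.03017 = 0.006915 mol; V(HClO4) at equivalence = 0.006915/0.1878 = 0.03682 L.
At equivalence the base is fully converted to N2H5+; total volume = 0.06699 L, so [N2H5+] = 0.006915/0.06699 = 0.1032 M.
Ka(N2H5+) = Kw/Kb = 1.0e-14 / 1.3 x 10^-6 = 7.69e-9.
[H^+] = sqrt(Ka x [N2H5+]) = sqrt(7.69e-9 x 0.1032) = 2.82e-5 M.
pH = -log(2.82e-5) = 4.55.

4.55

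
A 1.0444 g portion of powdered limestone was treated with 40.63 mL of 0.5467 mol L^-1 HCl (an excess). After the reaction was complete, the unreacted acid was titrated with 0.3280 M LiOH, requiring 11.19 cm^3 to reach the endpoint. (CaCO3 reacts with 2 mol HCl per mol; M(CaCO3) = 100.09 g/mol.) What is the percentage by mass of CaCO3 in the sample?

88.8%

Total n(HCl) added = 0.5467 x 0.04063 = 0.02221 mol.
n(LiOH) used = 0.3280 x 0.01119 = 0.003670 mol, which equals the excess n(HCl).
So n(HCl) consumed by the sample = 0.02221 - 0.003670 = 0.01854 mol.
n(CaCO3) = 0.01854 / 2 = 0.009271 mol.
mass CaCO3 = 0.009271 x 100.09 = 0.9279 g, so %CaCO3 = 0.9279/1.0444 x 100 = 88.8%.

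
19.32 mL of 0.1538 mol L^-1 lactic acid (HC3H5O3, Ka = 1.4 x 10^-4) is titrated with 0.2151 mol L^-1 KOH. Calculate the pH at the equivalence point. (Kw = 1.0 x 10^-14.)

n(HC3H5O3) = 0.1538 x 0.01932 = 0.002971 mol; V(KOH) at equivalence = 0.002971/0.2151 = 0.01381 L.
At equivalence all the acid is converted to C3H5O3-; total volume = 0.01932 + 0.01381 = 0.03313 L, so [C3H5O3-] = 0.002971/0.03313 = 0.08968 M.
Kb = Kw/Ka = 1.0e-14 / 1.4 x 10^-4 = 7.14e-11.
[OH^-] = sqrt(Kb x [C3H5O3-]) = sqrt(7.14e-11 x 0.08968) = 2.53e-6 M.
pOH = 5.60, so pH = 14.00 - 5.60 = 8.40.

8.40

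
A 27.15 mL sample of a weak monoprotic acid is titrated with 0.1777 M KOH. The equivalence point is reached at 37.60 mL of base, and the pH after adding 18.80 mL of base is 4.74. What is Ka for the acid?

18.80 mL is half of the equivalence volume, so this is the half-equivalence point where [HA] = [A^-].
At half-equivalence pH = pKa, so pKa = 4.74.
Ka = 10^(-4.74) = 1.8 x 10^-5.

1.8 x 10^-5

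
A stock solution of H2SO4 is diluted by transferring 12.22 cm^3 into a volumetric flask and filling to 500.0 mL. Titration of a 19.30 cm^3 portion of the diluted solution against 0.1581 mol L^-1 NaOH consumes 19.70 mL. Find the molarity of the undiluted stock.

n(NaOH) = 0.1581 x 0.01970 = 0.003115 mol.
n(H2SO4) in the aliquot = 0.003115 x 1/2 = 0.001557 mol.
[diluted H2SO4] = 0.001557 / 0.01930 = 0.08069 M.
Dilution factor = 500.0/12.22 = 40.92, so [stock] = 0.08069 x 40.92 = 3.30 M.

3.30 M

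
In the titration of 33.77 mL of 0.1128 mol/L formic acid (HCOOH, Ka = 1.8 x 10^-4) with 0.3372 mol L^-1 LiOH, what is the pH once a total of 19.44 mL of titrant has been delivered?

n(acid) = 0.1128 x 0.03377 = 0.003809 mol; n(LiOH) added = 0.3372 x 0.01944 = 0.006555 mol.
Base is in excess by 0.006555 - 0.003809 = 0.002746 mol in a total volume of 0.05321 L.
[OH^-] = 0.002746/0.05321 = 0.05161 M, so pOH = 1.29 and pH = 14.00 - 1.29 = 12.71.

12.71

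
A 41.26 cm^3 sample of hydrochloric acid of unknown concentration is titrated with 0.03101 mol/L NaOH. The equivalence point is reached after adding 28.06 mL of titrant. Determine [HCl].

n(NaOH) delivered = 0.03101 x 0.02806 = 0.0008701 mol.
For a 1:1 reaction, n(HCl) = 0.0008701 mol.
[HCl] = 0.0008701 mol / 0.04126 L = 0.0211 M.

0.0211 M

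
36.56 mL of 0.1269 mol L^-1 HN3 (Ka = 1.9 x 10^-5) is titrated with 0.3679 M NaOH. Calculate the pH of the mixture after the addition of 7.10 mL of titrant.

Initial n(HN3) = 0.1269 x 0.03656 = 0.004639 mol.
n(NaOH) added = 0.3679 x 0.007100 = 0.002612 mol, converting that many moles of HN3 to N3-.
Remaining n(HN3) = 0.002027 mol; n(N3-) = 0.002612 mol.
By Henderson-Hasselbalch, pH = pKa + log([A^-]/[HA]) = 4.72 + log(0.002612/0.002027) = 4.72 + (+0.11) = 4.83.

4.83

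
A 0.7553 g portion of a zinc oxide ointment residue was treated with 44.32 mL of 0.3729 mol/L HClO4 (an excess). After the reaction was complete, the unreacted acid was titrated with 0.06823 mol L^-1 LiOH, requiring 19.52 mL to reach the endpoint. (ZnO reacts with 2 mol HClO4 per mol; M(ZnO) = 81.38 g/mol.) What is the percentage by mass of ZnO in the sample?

81.9%

Total n(HClO4) added = 0.3729 x 0.04432 = 0.01653 mol.
n(LiOH) used = 0.06823 x 0.01952 = 0.001332 mol, which equals the excess n(HClO4).
So n(HClO4) consumed by the sample = 0.01653 - 0.001332 = 0.01520 mol.
n(ZnO) = 0.01520 / 2 = 0.007598 mol.
mass ZnO = 0.007598 x 81.38 = 0.6183 g, so %ZnO = 0.6183/0.7553 x 100 = 81.9%.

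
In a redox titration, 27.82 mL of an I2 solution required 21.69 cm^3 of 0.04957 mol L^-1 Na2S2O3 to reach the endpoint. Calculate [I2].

0.0193 M

n(Na2S2O3) = 0.04957 x 0.02169 = 0.001075 mol.
From the balanced equation, 2 mol Na2S2O3 reacts with 1 mol I2, so n(I2) = 0.001075 x 1/2 = 0.0005376 mol.
[I2] = 0.0005376 / 0.02782 L = 0.0193 M.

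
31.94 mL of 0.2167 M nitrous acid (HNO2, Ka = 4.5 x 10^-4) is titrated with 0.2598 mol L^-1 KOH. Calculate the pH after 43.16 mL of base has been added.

12.76

n(acid) = 0.2167 x 0.03194 = 0.006921 mol; n(KOH) added = 0.2598 x 0.04316 = 0.01121 mol.
Base is in excess by 0.01121 - 0.006921 = 0.004292 mol in a total volume of 0.07510 L.
[OH^-] = 0.004292/0.07510 = 0.05714 M, so pOH = 1.24 and pH = 14.00 - 1.24 = 12.76.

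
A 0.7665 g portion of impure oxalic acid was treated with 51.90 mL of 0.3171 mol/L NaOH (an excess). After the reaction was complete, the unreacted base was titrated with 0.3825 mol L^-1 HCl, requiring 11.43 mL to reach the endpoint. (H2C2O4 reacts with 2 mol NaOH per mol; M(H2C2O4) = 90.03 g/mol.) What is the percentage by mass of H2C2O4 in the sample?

Total n(NaOH) added = 0.3171 x 0.05190 = 0.01646 mol.
n(HCl) used = 0.3825 x 0.01143 = 0.004372 mol, which equals the excess n(NaOH).
So n(NaOH) consumed by the sample = 0.01646 - 0.004372 = 0.01209 mol.
n(H2C2O4) = 0.01209 / 2 = 0.006043 mol.
mass H2C2O4 = 0.006043 x 90.03 = 0.5440 g, so %H2C2O4 = 0.5440/0.7665 x 100 = 71.0%.

71.0%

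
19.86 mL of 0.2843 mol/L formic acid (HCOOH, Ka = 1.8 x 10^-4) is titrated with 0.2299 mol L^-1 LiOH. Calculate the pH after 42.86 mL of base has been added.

n(acid) = 0.2843 x 0.01986 = 0.005646 mol; n(LiOH) added = 0.2299 x 0.04286 = 0.009854 mol.
Base is in excess by 0.009854 - 0.005646 = 0.004207 mol in a total volume of 0.06272 L.
[OH^-] = 0.004207/0.06272 = 0.06708 M, so pOH = 1.17 and pH = 14.00 - 1.17 = 12.83.

12.83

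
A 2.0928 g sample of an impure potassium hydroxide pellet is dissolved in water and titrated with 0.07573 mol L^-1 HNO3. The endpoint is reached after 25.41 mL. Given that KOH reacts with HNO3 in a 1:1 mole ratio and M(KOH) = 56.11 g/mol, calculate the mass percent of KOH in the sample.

5.16%

n(HNO3) = 0.07573 x 0.02541 = 0.001924 mol.
n(KOH) = 0.001924 / 1 = 0.001924 mol.
mass of KOH = 0.001924 x 56.11 = 0.1080 g.
% purity = 0.1080 / 2.0928 x 100 = 5.16%.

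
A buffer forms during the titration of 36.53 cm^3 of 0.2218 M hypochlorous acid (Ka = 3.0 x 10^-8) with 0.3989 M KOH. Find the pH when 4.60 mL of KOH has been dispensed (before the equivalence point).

Initial n(HClO) = 0.2218 x 0.03653 = 0.008102 mol.
n(KOH) added = 0.3989 x 0.004600 = 0.001835 mol, converting that many moles of HClO to ClO-.
Remaining n(HClO) = 0.006267 mol; n(ClO-) = 0.001835 mol.
By Henderson-Hasselbalch, pH = pKa + log([A^-]/[HA]) = 7.52 + log(0.001835/0.006267) = 7.52 + (-0.53) = 6.99.

6.99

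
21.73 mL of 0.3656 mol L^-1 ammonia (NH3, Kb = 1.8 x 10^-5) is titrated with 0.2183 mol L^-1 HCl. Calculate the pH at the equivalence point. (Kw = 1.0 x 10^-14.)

n(NH3) = 0.3656 x 0.02173 = 0.007944 mol; V(HCl) at equivalence = 0.007944/0.2183 = 0.03639 L.
At equivalence the base is fully converted to NH4+; total volume = 0.05812 L, so [NH4+] = 0.007944/0.05812 = 0.1367 M.
Ka(NH4+) = Kw/Kb = 1.0e-14 / 1.8 x 10^-5 = 5.56e-10.
[H^+] = sqrt(Ka x [NH4+]) = sqrt(5.56e-10 x 0.1367) = 8.71e-6 M.
pH = -log(8.71e-6) = 5.06.

5.06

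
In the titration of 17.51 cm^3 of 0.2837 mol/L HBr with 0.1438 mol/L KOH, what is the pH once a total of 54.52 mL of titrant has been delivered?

n(acid) = 0.2837 x 0.01751 = 0.004968 mol; n(KOH) added = 0.1438 x 0.05452 = 0.007840 mol.
Base is in excess by 0.007840 - 0.004968 = 0.002872 mol in a total volume of 0.07203 L.
[OH^-] = 0.002872/0.07203 = 0.03988 M, so pOH = 1.40 and pH = 14.00 - 1.40 = 12.60.

12.60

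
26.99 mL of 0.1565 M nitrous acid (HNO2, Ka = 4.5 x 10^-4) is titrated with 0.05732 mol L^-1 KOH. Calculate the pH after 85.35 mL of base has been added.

11.77

n(acid) = 0.1565 x 0.02699 = 0.004224 mol; n(KOH) added = 0.05732 x 0.08535 = 0.004892 mol.
Base is in excess by 0.004892 - 0.004224 = 0.0006683 mol in a total volume of 0.1123 L.
[OH^-] = 0.0006683/0.1123 = 0.005949 M, so pOH = 2.23 and pH = 14.00 - 2.23 = 11.77.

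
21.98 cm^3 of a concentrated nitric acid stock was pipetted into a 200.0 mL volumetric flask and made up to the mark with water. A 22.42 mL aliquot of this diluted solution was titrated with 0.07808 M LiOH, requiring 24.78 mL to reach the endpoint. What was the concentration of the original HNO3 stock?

n(LiOH) = 0.07808 x 0.02478 = 0.001935 mol.
n(HNO3) in the aliquot = 0.001935 mol.
[diluted HNO3] = 0.001935 / 0.02242 = 0.08630 M.
Dilution factor = 200.0/21.98 = 9.099, so [stock] = 0.08630 x 9.099 = 0.785 M.

0.785 M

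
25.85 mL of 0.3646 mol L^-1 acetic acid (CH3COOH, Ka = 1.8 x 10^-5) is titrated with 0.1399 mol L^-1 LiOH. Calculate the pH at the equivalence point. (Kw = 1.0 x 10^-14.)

8.87

n(CH3COOH) = 0.3646 x 0.02585 = 0.009425 mol; V(LiOH) at equivalence = 0.009425/0.1399 = 0.06737 L.
At equivalence all the acid is converted to CH3COO-; total volume = 0.02585 + 0.06737 = 0.09322 L, so [CH3COO-] = 0.009425/0.09322 = 0.1011 M.
Kb = Kw/Ka = 1.0e-14 / 1.8 x 10^-5 = 5.56e-10.
[OH^-] = sqrt(Kb x [CH3COO-]) = sqrt(5.56e-10 x 0.1011) = 7.49e-6 M.
pOH = 5.13, so pH = 14.00 - 5.13 = 8.87.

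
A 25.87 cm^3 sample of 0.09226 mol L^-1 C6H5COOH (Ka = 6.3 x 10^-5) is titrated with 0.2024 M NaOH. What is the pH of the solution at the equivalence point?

8.50

n(C6H5COOH) = 0.09226 x 0.02587 = 0.002387 mol; V(NaOH) at equivalence = 0.002387/0.2024 = 0.01179 L.
At equivalence all the acid is converted to C6H5COO-; total volume = 0.02587 + 0.01179 = 0.03766 L, so [C6H5COO-] = 0.002387/0.03766 = 0.06337 M.
Kb = Kw/Ka = 1.0e-14 / 6.3 x 10^-5 = 1.59e-10.
[OH^-] = sqrt(Kb x [C6H5COO-]) = sqrt(1.59e-10 x 0.06337) = 3.17e-6 M.
pOH = 5.50, so pH = 14.00 - 5.50 = 8.50.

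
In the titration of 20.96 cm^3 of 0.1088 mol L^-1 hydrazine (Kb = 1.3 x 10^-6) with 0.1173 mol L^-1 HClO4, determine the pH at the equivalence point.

n(N2H4) = 0.1088 x 0.02096 = 0.002280 mol; V(HClO4) at equivalence = 0.002280/0.1173 = 0.01944 L.
At equivalence the base is fully converted to N2H5+; total volume = 0.04040 L, so [N2H5+] = 0.002280/0.04040 = 0.05645 M.
Ka(N2H5+) = Kw/Kb = 1.0e-14 / 1.3 x 10^-6 = 7.69e-9.
[H^+] = sqrt(Ka x [N2H5+]) = sqrt(7.69e-9 x 0.05645) = 2.08e-5 M.
pH = -log(2.08e-5) = 4.68.

4.68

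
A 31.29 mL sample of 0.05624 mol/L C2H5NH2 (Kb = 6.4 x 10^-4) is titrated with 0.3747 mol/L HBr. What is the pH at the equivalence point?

n(C2H5NH2) = 0.05624 x 0.03129 = 0.001760 mol; V(HBr) at equivalence = 0.001760/0.3747 = 0.004696 L.
At equivalence the base is fully converted to C2H5NH3+; total volume = 0.03599 L, so [C2H5NH3+] = 0.001760/0.03599 = 0.04890 M.
Ka(C2H5NH3+) = Kw/Kb = 1.0e-14 / 6.4 x 10^-4 = 1.56e-11.
[H^+] = sqrt(Ka x [C2H5NH3+]) = sqrt(1.56e-11 x 0.04890) = 8.74e-7 M.
pH = -log(8.74e-7) = 6.06.

6.06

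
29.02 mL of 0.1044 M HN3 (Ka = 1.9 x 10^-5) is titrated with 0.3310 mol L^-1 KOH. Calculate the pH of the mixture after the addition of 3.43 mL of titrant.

4.50

Initial n(HN3) = 0.1044 x 0.02902 = 0.003030 mol.
n(KOH) added = 0.3310 x 0.003430 = 0.001135 mol, converting that many moles of HN3 to N3-.
Remaining n(HN3) = 0.001894 mol; n(N3-) = 0.001135 mol.
By Henderson-Hasselbalch, pH = pKa + log([A^-]/[HA]) = 4.72 + log(0.001135/0.001894) = 4.72 + (-0.22) = 4.50.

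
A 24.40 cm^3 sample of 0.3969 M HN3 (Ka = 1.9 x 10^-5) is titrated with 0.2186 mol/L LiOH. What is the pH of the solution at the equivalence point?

n(HN3) = 0.3969 x 0.02440 = 0.009684 mol; V(LiOH) at equivalence = 0.009684/0.2186 = 0.04430 L.
At equivalence all the acid is converted to N3-; total volume = 0.02440 + 0.04430 = 0.06870 L, so [N3-] = 0.009684/0.06870 = 0.1410 M.
Kb = Kw/Ka = 1.0e-14 / 1.9 x 10^-5 = 5.26e-10.
[OH^-] = sqrt(Kb x [N3-]) = sqrt(5.26e-10 x 0.1410) = 8.61e-6 M.
pOH = 5.06, so pH = 14.00 - 5.06 = 8.94.

8.94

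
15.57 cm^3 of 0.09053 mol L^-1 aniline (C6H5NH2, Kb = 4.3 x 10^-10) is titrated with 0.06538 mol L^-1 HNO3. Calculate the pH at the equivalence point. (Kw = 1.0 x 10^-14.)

3.03

n(C6H5NH2) = 0.09053 x 0.01557 = 0.001410 mol; V(HNO3) at equivalence = 0.001410/0.06538 = 0.02156 L.
At equivalence the base is fully converted to C6H5NH3+; total volume = 0.03713 L, so [C6H5NH3+] = 0.001410/0.03713 = 0.03796 M.
Ka(C6H5NH3+) = Kw/Kb = 1.0e-14 / 4.3 x 10^-10 = 2.33e-5.
[H^+] = sqrt(Ka x [C6H5NH3+]) = sqrt(2.33e-5 x 0.03796) = 0.000940 M.
pH = -log(0.000940) = 3.03.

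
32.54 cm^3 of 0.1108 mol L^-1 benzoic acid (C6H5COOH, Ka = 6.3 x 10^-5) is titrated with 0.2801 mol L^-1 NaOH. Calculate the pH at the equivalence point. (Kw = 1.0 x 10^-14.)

8.55

n(C6H5COOH) = 0.1108 x 0.03254 = 0.003605 mol; V(NaOH) at equivalence = 0.003605/0.2801 = 0.01287 L.
At equivalence all the acid is converted to C6H5COO-; total volume = 0.03254 + 0.01287 = 0.04541 L, so [C6H5COO-] = 0.003605/0.04541 = 0.07939 M.
Kb = Kw/Ka = 1.0e-14 / 6.3 x 10^-5 = 1.59e-10.
[OH^-] = sqrt(Kb x [C6H5COO-]) = sqrt(1.59e-10 x 0.07939) = 3.55e-6 M.
pOH = 5.45, so pH = 14.00 - 5.45 = 8.55.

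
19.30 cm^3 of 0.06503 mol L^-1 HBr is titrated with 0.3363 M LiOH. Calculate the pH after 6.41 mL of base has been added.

12.54

n(acid) = 0.06503 x 0.01930 = 0.001255 mol; n(LiOH) added = 0.3363 x 0.006410 = 0.002156 mol.
Base is in excess by 0.002156 - 0.001255 = 0.0009006 mol in a total volume of 0.02571 L.
[OH^-] = 0.0009006/0.02571 = 0.03503 M, so pOH = 1.46 and pH = 14.00 - 1.46 = 12.54.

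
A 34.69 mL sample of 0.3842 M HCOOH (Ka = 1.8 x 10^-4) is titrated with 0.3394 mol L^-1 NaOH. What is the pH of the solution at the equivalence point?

n(HCOOH) = 0.3842 x 0.03469 = 0.01333 mol; V(NaOH) at equivalence = 0.01333/0.3394 = 0.03927 L.
At equivalence all the acid is converted to HCOO-; total volume = 0.03469 + 0.03927 = 0.07396 L, so [HCOO-] = 0.01333/0.07396 = 0.1802 M.
Kb = Kw/Ka = 1.0e-14 / 1.8 x 10^-4 = 5.56e-11.
[OH^-] = sqrt(Kb x [HCOO-]) = sqrt(5.56e-11 x 0.1802) = 3.16e-6 M.
pOH = 5.50, so pH = 14.00 - 5.50 = 8.50.

8.50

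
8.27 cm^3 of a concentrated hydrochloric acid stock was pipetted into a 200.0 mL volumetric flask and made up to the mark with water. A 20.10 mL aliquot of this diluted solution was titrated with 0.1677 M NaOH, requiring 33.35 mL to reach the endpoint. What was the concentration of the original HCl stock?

6.73 M

n(NaOH) = 0.1677 x 0.03335 = 0.005593 mol.
n(HCl) in the aliquot = 0.005593 mol.
[diluted HCl] = 0.005593 / 0.02010 = 0.2782 M.
Dilution factor = 200.0/8.270 = 24.18, so [stock] = 0.2782 x 24.18 = 6.73 M.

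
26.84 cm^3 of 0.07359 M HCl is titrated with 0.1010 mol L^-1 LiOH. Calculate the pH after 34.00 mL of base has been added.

n(acid) = 0.07359 x 0.02684 = 0.001975 mol; n(LiOH) added = 0.1010 x 0.03400 = 0.003434 mol.
Base is in excess by 0.003434 - 0.001975 = 0.001459 mol in a total volume of 0.06084 L.
[OH^-] = 0.001459/0.06084 = 0.02398 M, so pOH = 1.62 and pH = 14.00 - 1.62 = 12.38.

12.38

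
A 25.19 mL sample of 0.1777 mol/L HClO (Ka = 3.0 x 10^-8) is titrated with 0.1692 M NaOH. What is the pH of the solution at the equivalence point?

n(HClO) = 0.1777 x 0.02519 = 0.004476 mol; V(NaOH) at equivalence = 0.004476/0.1692 = 0.02646 L.
At equivalence all the acid is converted to ClO-; total volume = 0.02519 + 0.02646 = 0.05165 L, so [ClO-] = 0.004476/0.05165 = 0.08667 M.
Kb = Kw/Ka = 1.0e-14 / 3.0 x 10^-8 = 3.33e-7.
[OH^-] = sqrt(Kb x [ClO-]) = sqrt(3.33e-7 x 0.08667) = 0.000170 M.
pOH = 3.77, so pH = 14.00 - 3.77 = 10.23.

10.23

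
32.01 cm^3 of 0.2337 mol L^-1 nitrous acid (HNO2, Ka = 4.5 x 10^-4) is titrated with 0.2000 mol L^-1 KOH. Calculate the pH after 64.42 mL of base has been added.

n(acid) = 0.2337 x 0.03201 = 0.007481 mol; n(KOH) added = 0.2000 x 0.06442 = 0.01288 mol.
Base is in excess by 0.01288 - 0.007481 = 0.005403 mol in a total volume of 0.09643 L.
[OH^-] = 0.005403/0.09643 = 0.05603 M, so pOH = 1.25 and pH = 14.00 - 1.25 = 12.75.

12.75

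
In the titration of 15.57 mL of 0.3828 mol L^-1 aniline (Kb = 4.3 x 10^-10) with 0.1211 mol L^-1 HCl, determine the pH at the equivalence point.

2.83

n(C6H5NH2) = 0.3828 x 0.01557 = 0.005960 mol; V(HCl) at equivalence = 0.005960/0.1211 = 0.04922 L.
At equivalence the base is fully converted to C6H5NH3+; total volume = 0.06479 L, so [C6H5NH3+] = 0.005960/0.06479 = 0.09200 M.
Ka(C6H5NH3+) = Kw/Kb = 1.0e-14 / 4.3 x 10^-10 = 2.33e-5.
[H^+] = sqrt(Ka x [C6H5NH3+]) = sqrt(2.33e-5 x 0.09200) = 0.00146 M.
pH = -log(0.00146) = 2.83.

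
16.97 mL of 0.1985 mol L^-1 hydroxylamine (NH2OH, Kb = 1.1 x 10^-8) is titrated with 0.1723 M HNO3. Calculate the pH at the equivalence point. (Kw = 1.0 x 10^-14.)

n(NH2OH) = 0.1985 x 0.01697 = 0.003369 mol; V(HNO3) at equivalence = 0.003369/0.1723 = 0.01955 L.
At equivalence the base is fully converted to NH3OH+; total volume = 0.03652 L, so [NH3OH+] = 0.003369/0.03652 = 0.09224 M.
Ka(NH3OH+) = Kw/Kb = 1.0e-14 / 1.1 x 10^-8 = 9.09e-7.
[H^+] = sqrt(Ka x [NH3OH+]) = sqrt(9.09e-7 x 0.09224) = 0.000290 M.
pH = -log(0.000290) = 3.54.

3.54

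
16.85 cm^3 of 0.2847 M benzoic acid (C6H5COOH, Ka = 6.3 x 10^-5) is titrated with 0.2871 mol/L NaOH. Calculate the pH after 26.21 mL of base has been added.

12.80

n(acid) = 0.2847 x 0.01685 = 0.004797 mol; n(NaOH) added = 0.2871 x 0.02621 = 0.007525 mol.
Base is in excess by 0.007525 - 0.004797 = 0.002728 mol in a total volume of 0.04306 L.
[OH^-] = 0.002728/0.04306 = 0.06335 M, so pOH = 1.20 and pH = 14.00 - 1.20 = 12.80.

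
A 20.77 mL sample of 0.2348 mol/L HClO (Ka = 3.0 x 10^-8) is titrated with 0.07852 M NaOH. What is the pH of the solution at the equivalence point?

10.15

n(HClO) = 0.2348 x 0.02077 = 0.004877 mol; V(NaOH) at equivalence = 0.004877/0.07852 = 0.06211 L.
At equivalence all the acid is converted to ClO-; total volume = 0.02077 + 0.06211 = 0.08288 L, so [ClO-] = 0.004877/0.08288 = 0.05884 M.
Kb = Kw/Ka = 1.0e-14 / 3.0 x 10^-8 = 3.33e-7.
[OH^-] = sqrt(Kb x [ClO-]) = sqrt(3.33e-7 x 0.05884) = 0.000140 M.
pOH = 3.85, so pH = 14.00 - 3.85 = 10.15.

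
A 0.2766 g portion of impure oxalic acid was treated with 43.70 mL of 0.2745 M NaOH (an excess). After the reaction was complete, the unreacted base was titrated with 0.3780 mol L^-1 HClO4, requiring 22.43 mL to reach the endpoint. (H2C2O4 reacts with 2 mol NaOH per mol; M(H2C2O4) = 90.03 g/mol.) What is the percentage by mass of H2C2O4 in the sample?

Total n(NaOH) added = 0.2745 x 0.04370 = 0.01200 mol.
n(HClO4) used = 0.3780 x 0.02243 = 0.008479 mol, which equals the excess n(NaOH).
So n(NaOH) consumed by the sample = 0.01200 - 0.008479 = 0.003517 mol.
n(H2C2O4) = 0.003517 / 2 = 0.001759 mol.
mass H2C2O4 = 0.001759 x 90.03 = 0.1583 g, so %H2C2O4 = 0.1583/0.2766 x 100 = 57.2%.

57.2%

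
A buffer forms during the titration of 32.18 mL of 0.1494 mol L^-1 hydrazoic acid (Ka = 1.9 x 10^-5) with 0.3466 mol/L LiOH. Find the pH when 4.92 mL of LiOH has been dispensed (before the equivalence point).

4.46

Initial n(HN3) = 0.1494 x 0.03218 = 0.004808 mol.
n(LiOH) added = 0.3466 x 0.004920 = 0.001705 mol, converting that many moles of HN3 to N3-.
Remaining n(HN3) = 0.003102 mol; n(N3-) = 0.001705 mol.
By Henderson-Hasselbalch, pH = pKa + log([A^-]/[HA]) = 4.72 + log(0.001705/0.003102) = 4.72 + (-0.26) = 4.46.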